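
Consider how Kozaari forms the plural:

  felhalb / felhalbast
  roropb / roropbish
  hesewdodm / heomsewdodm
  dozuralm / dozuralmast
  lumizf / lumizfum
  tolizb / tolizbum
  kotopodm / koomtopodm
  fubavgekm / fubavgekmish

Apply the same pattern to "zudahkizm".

zudahkizmum

"zudahkizm" has second-to-last letter 'z'. The stems whose second-to-last letter is 'z' (lumizf → lumizfum, tolizb → tolizbum) add -um.
So zudahkizm → zudahkizmum.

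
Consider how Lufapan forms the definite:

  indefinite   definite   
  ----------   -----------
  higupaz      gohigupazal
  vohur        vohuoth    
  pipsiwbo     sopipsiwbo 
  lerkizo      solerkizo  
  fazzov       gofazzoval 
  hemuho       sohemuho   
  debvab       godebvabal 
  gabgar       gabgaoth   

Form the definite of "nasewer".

naseweoth

"nasewer" ends in -r. The stems ending in -r (gabgar → gabgaoth, vohur → vohuoth) drop the final letter and add -oth.
The other patterns: stems ending in -o add the prefix so-; stems ending in -b, -v or -z add go- … -al around the stem.
So nasewer → naseweoth.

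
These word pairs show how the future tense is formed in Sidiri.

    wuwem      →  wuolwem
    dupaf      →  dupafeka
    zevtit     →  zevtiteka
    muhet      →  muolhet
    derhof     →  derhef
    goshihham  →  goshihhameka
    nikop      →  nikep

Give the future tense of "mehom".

mehem

muhet and zevtit both end in -t yet inflect differently (muolhet, zevtiteka), so the final letter is not what conditions the rule; the last vowel is.
"mehom" has last vowel 'o'. The stems whose last vowel is 'o' (nikop → nikep, derhof → derhef) change the last vowel to 'e'.
The other patterns: stems whose last vowel is 'e' insert -ol- after the first vowel; stems whose last vowel is 'a' or 'i' add -eka.
So mehom → mehem.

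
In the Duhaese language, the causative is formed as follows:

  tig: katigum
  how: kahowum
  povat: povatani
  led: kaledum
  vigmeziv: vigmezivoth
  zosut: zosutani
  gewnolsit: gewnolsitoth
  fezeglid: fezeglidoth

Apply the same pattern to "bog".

led and fezeglid both end in -d yet inflect differently (kaledum, fezeglidoth), so the final letter is not what conditions the rule; the number of vowels is.
"bog" has 1 vowel. The stems with 1 vowel (tig → katigum, led → kaledum, how → kahowum) add ka- … -um around the stem.
So bog → kabogum.

kabogum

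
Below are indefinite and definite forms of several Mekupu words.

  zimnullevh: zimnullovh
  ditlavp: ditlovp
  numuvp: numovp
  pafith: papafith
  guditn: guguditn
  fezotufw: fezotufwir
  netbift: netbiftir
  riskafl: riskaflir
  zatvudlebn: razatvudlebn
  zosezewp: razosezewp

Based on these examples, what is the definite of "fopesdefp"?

fopesdefpir

zimnullevh and pafith both end in -h yet inflect differently (zimnullovh, papafith), so the final letter is not what conditions the rule; the second-to-last letter is.
"fopesdefp" has second-to-last letter 'f'. The stems whose second-to-last letter is 'f' (fezotufw → fezotufwir, netbift → netbiftir, riskafl → riskaflir) add -ir.
So fopesdefp → fopesdefpir.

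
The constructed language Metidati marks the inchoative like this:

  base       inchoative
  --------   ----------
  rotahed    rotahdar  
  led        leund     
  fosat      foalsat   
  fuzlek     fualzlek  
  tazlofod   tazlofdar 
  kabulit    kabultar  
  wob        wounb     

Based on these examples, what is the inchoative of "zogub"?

zoalgub

"zogub" has 2 vowels. The stems with 2 vowels (fuzlek → fualzlek, fosat → foalsat) insert -al- after the first vowel.
So zogub → zoalgub.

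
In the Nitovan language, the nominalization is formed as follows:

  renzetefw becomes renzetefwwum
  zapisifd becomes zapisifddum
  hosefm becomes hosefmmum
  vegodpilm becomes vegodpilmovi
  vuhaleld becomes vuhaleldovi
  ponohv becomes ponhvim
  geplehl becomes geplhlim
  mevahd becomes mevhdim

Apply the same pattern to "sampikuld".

hosefm and vegodpilm both end in -m yet inflect differently (hosefmmum, vegodpilmovi), so the final letter is not what conditions the rule; the second-to-last letter is.
"sampikuld" has second-to-last letter 'l'. The stems whose second-to-last letter is 'l' (vegodpilm → vegodpilmovi, vuhaleld → vuhaleldovi) add -ovi.
The other patterns: stems whose second-to-last letter is 'f' double the final consonant and add -um; stems whose second-to-last letter is 'h' delete the last vowel and add -im.
So sampikuld → sampikuldovi.

sampikuldovi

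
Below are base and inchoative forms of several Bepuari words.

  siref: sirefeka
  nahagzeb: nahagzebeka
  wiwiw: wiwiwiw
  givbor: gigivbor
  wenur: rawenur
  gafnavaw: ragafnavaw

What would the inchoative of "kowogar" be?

givbor and wenur both end in -r yet inflect differently (gigivbor, rawenur), so the final letter is not what conditions the rule; the last vowel is.
"kowogar" has last vowel 'a'. The one such stem in the data (gafnavaw → ragafnavaw) adds the prefix ra-, so the same rule applies.
So kowogar → rakowogar.

rakowogar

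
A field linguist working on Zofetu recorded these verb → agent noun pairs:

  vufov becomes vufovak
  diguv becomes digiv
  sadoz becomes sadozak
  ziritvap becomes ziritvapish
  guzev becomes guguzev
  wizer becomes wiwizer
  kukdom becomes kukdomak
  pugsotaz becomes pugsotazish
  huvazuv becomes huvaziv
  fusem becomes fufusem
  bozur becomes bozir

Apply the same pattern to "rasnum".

fusem and kukdom both end in -m yet inflect differently (fufusem, kukdomak), so the final letter is not what conditions the rule; the last vowel is.
"rasnum" has last vowel 'u'. The stems whose last vowel is 'u' (huvazuv → huvaziv, bozur → bozir, diguv → digiv) change the last vowel to 'i'.
The other patterns: stems whose last vowel is 'e' repeat the first consonant+vowel as a prefix; stems whose last vowel is 'o' add -ak; stems whose last vowel is 'a' add -ish.
So rasnum → rasnim.

rasnim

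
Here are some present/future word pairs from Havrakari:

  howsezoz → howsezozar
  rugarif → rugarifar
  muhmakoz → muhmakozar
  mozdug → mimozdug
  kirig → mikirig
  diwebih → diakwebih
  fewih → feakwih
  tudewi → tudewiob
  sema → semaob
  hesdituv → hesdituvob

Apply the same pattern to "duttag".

miduttag

"duttag" ends in -g. The stems ending in -g (mozdug → mimozdug, kirig → mikirig) add the prefix mi-.
So duttag → miduttag.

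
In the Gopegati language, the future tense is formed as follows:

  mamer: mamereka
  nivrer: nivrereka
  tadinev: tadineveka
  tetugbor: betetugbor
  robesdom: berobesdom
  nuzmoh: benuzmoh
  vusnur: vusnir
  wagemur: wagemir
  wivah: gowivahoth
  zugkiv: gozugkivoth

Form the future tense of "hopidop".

behopidop

mamer and tetugbor both end in -r yet inflect differently (mamereka, betetugbor), so the final letter is not what conditions the rule; the last vowel is.
"hopidop" has last vowel 'o'. The stems whose last vowel is 'o' (tetugbor → betetugbor, robesdom → berobesdom, nuzmoh → benuzmoh) add the prefix be-.
The other patterns: stems whose last vowel is 'e' add -eka; stems whose last vowel is 'u' change the last vowel to 'i'; stems whose last vowel is 'a' or 'i' add go- … -oth around the stem.
So hopidop → behopidop.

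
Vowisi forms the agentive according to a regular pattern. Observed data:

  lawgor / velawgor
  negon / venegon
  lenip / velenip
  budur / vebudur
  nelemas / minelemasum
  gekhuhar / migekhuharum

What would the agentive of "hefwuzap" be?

"hefwuzap" has 3 vowels. The stems with 3 vowels (gekhuhar → migekhuharum, nelemas → minelemasum) add mi- … -um around the stem.
The other pattern: stems with 2 vowels add the prefix ve-.
So hefwuzap → mihefwuzapum.

mihefwuzapum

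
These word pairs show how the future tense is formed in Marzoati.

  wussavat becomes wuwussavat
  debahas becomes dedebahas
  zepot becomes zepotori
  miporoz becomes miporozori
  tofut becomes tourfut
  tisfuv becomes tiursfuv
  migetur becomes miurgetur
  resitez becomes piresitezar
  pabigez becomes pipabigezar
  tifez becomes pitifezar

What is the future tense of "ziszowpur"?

ziurszowpur

wussavat and zepot both end in -t yet inflect differently (wuwussavat, zepotori), so the final letter is not what conditions the rule; the last vowel is.
"ziszowpur" has last vowel 'u'. The stems whose last vowel is 'u' (tofut → tourfut, tisfuv → tiursfuv, migetur → miurgetur) insert -ur- after the first vowel.
The other patterns: stems whose last vowel is 'a' repeat the first consonant+vowel as a prefix; stems whose last vowel is 'o' add -ori; stems whose last vowel is 'e' add pi- … -ar around the stem.
So ziszowpur → ziurszowpur.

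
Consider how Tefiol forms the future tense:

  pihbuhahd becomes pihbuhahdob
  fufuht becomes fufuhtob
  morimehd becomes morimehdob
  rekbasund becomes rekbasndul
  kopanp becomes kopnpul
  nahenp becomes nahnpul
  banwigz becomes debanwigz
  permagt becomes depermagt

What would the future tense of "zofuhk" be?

zofuhkob

pihbuhahd and rekbasund both end in -d yet inflect differently (pihbuhahdob, rekbasndul), so the final letter is not what conditions the rule; the second-to-last letter is.
"zofuhk" has second-to-last letter 'h'. The stems whose second-to-last letter is 'h' (pihbuhahd → pihbuhahdob, fufuht → fufuhtob, morimehd → morimehdob) add -ob.
So zofuhk → zofuhkob.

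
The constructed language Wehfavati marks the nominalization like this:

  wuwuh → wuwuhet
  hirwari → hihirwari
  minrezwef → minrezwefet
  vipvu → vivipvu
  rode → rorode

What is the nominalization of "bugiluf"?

vipvu and wuwuh both have last vowel 'u' yet inflect differently (vivipvu, wuwuhet), so the last vowel is not what conditions the rule; whether the stem ends in a vowel or a consonant is.
"bugiluf" ends in a consonant. The stems ending in a consonant (wuwuh → wuwuhet, minrezwef → minrezwefet) add -et.
So bugiluf → bugilufet.

bugilufet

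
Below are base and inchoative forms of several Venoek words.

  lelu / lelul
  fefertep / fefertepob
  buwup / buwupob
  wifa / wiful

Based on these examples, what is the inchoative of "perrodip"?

"perrodip" ends in a consonant. The stems ending in a consonant (fefertep → fefertepob, buwup → buwupob) add -ob.
So perrodip → perrodipob.

perrodipob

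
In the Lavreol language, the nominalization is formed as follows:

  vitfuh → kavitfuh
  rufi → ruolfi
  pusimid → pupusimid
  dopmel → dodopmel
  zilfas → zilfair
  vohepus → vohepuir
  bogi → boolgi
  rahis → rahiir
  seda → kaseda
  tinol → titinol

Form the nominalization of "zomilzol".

zozomilzol

rahis and pusimid both have last vowel 'i' yet inflect differently (rahiir, pupusimid), so the last vowel is not what conditions the rule; the final letter is.
"zomilzol" ends in -l. The stems ending in -l (tinol → titinol, dopmel → dodopmel) repeat the first consonant+vowel as a prefix.
So zomilzol → zozomilzol.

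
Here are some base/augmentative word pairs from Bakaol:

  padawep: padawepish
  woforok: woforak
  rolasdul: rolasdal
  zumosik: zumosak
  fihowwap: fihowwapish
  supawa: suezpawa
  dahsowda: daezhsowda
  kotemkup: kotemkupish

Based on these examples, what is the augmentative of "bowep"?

fihowwap and dahsowda both have last vowel 'a' yet inflect differently (fihowwapish, daezhsowda), so the last vowel is not what conditions the rule; the final letter is.
"bowep" ends in -p. The stems ending in -p (padawep → padawepish, kotemkup → kotemkupish, fihowwap → fihowwapish) add -ish.
The other patterns: stems ending in -a insert -ez- after the first vowel; stems ending in -k or -l change the last vowel to 'a'.
So bowep → bowepish.

bowepish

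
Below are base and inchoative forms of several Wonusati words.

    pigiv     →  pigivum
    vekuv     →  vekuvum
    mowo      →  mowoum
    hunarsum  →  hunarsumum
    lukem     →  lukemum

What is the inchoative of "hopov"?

Every pair shown (pigiv → pigivum, vekuv → vekuvum, mowo → mowoum, …) follows the same rule: add -um.
So hopov → hopovum.

hopovum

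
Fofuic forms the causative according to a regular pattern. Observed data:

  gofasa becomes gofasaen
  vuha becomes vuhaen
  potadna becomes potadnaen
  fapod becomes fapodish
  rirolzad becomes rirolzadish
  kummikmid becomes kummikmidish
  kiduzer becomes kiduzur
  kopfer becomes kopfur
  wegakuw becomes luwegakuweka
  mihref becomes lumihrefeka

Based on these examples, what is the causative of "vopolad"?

vopoladish

"vopolad" ends in -d. The stems ending in -d (fapod → fapodish, rirolzad → rirolzadish, kummikmid → kummikmidish) add -ish.
The other patterns: stems ending in -a add -en; stems ending in -r change the last vowel to 'u'; stems ending in -f or -w add lu- … -eka around the stem.
So vopolad → vopoladish.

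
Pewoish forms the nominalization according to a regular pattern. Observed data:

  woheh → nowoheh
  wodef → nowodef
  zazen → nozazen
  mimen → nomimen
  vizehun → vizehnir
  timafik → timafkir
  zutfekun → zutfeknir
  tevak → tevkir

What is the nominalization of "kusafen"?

nokusafen

"kusafen" has last vowel 'e'. The stems whose last vowel is 'e' (woheh → nowoheh, wodef → nowodef, zazen → nozazen) add the prefix no-.
The other pattern: stems whose last vowel is 'a', 'i' or 'u' delete the last vowel and add -ir.
So kusafen → nokusafen.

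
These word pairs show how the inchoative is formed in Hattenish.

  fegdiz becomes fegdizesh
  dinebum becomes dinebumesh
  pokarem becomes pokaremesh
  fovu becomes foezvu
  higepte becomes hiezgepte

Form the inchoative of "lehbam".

lehbamesh

"lehbam" ends in a consonant. The stems ending in a consonant (fegdiz → fegdizesh, dinebum → dinebumesh, pokarem → pokaremesh) add -esh.
The other pattern: stems ending in a vowel insert -ez- after the first vowel.
So lehbam → lehbamesh.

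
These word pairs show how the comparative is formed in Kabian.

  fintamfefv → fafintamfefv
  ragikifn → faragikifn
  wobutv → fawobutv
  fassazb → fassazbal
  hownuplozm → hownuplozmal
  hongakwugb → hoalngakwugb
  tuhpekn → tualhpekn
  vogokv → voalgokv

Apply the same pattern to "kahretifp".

fakahretifp

fassazb and hongakwugb both end in -b yet inflect differently (fassazbal, hoalngakwugb), so the final letter is not what conditions the rule; the second-to-last letter is.
"kahretifp" has second-to-last letter 'f'. The stems whose second-to-last letter is 'f' (fintamfefv → fafintamfefv, ragikifn → faragikifn) add the prefix fa-.
So kahretifp → fakahretifp.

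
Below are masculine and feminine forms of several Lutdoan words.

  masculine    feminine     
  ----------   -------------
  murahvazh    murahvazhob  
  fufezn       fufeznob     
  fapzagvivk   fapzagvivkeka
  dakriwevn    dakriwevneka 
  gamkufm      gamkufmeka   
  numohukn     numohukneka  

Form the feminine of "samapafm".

fufezn and dakriwevn both end in -n yet inflect differently (fufeznob, dakriwevneka), so the final letter is not what conditions the rule; the second-to-last letter is.
"samapafm" has second-to-last letter 'f'. The one such stem in the data (gamkufm → gamkufmeka) adds -eka, so the same rule applies.
The other pattern: stems whose second-to-last letter is 'z' add -ob.
So samapafm → samapafmeka.

samapafmeka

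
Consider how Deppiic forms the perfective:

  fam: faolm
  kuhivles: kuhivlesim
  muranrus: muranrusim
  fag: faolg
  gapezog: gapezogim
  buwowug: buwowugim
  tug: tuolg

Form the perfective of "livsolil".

livsolilim

buwowug and fag both end in -g yet inflect differently (buwowugim, faolg), so the final letter is not what conditions the rule; the number of vowels is.
"livsolil" has 3 vowels. The stems with 3 vowels (kuhivles → kuhivlesim, buwowug → buwowugim, muranrus → muranrusim) add -im.
The other pattern: stems with 1 vowel insert -ol- after the first vowel.
So livsolil → livsolilim.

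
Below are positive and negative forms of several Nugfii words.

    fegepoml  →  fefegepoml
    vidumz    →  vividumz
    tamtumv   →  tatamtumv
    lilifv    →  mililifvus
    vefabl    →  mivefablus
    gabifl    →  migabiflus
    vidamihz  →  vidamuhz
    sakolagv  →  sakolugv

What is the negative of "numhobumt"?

"numhobumt" has second-to-last letter 'm'. The stems whose second-to-last letter is 'm' (fegepoml → fefegepoml, vidumz → vividumz, tamtumv → tatamtumv) repeat the first consonant+vowel as a prefix.
So numhobumt → nunumhobumt.

nunumhobumt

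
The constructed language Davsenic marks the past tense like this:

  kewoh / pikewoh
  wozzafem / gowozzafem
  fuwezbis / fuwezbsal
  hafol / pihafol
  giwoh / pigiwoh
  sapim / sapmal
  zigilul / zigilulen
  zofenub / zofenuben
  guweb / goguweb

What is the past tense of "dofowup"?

sapim and wozzafem both end in -m yet inflect differently (sapmal, gowozzafem), so the final letter is not what conditions the rule; the last vowel is.
"dofowup" has last vowel 'u'. The stems whose last vowel is 'u' (zofenub → zofenuben, zigilul → zigilulen) add -en.
The other patterns: stems whose last vowel is 'i' delete the last vowel and add -al; stems whose last vowel is 'o' add the prefix pi-; stems whose last vowel is 'e' add the prefix go-.
So dofowup → dofowupen.

dofowupen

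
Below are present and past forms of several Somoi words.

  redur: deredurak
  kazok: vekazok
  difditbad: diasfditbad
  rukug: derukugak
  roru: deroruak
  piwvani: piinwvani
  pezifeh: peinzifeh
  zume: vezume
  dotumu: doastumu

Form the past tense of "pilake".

piinlake

"pilake" begins with p-. The stems beginning with p- (pezifeh → peinzifeh, piwvani → piinwvani) insert -in- after the first vowel.
The other patterns: stems beginning with d- insert -as- after the first vowel; stems beginning with k- or z- add the prefix ve-; stems beginning with r- add de- … -ak around the stem.
So pilake → piinlake.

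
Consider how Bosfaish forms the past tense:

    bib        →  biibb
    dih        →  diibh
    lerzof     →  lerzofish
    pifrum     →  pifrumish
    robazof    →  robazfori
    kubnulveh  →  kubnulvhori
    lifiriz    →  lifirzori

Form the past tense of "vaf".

lerzof and robazof both end in -f yet inflect differently (lerzofish, robazfori), so the final letter is not what conditions the rule; the number of vowels is.
"vaf" has 1 vowel. The stems with 1 vowel (bib → biibb, dih → diibh) insert -ib- after the first vowel.
The other patterns: stems with 2 vowels add -ish; stems with 3 vowels delete the last vowel and add -ori.
So vaf → vaibf.

vaibf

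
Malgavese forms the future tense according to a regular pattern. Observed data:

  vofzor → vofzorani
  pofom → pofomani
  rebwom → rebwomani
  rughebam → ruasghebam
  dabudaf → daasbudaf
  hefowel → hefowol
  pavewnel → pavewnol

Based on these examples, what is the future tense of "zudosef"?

zudosof

pofom and rughebam both end in -m yet inflect differently (pofomani, ruasghebam), so the final letter is not what conditions the rule; the last vowel is.
"zudosef" has last vowel 'e'. The stems whose last vowel is 'e' (hefowel → hefowol, pavewnel → pavewnol) change the last vowel to 'o'.
So zudosef → zudosof.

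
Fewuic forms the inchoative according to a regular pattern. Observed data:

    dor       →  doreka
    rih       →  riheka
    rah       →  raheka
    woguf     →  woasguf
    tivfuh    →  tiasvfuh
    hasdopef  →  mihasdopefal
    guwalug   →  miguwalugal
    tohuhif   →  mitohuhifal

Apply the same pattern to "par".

rih and tivfuh both end in -h yet inflect differently (riheka, tiasvfuh), so the final letter is not what conditions the rule; the number of vowels is.
"par" has 1 vowel. The stems with 1 vowel (dor → doreka, rih → riheka, rah → raheka) add -eka.
The other patterns: stems with 2 vowels insert -as- after the first vowel; stems with 3 vowels add mi- … -al around the stem.
So par → pareka.

pareka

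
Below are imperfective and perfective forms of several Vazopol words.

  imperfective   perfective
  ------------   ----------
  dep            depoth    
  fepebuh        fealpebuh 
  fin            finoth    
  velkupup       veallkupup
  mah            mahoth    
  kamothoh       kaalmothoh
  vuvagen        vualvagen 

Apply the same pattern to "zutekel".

zualtekel

mah and fepebuh both end in -h yet inflect differently (mahoth, fealpebuh), so the final letter is not what conditions the rule; the number of vowels is.
"zutekel" has 3 vowels. The stems with 3 vowels (fepebuh → fealpebuh, kamothoh → kaalmothoh, vuvagen → vualvagen) insert -al- after the first vowel.
The other pattern: stems with 1 vowel add -oth.
So zutekel → zualtekel.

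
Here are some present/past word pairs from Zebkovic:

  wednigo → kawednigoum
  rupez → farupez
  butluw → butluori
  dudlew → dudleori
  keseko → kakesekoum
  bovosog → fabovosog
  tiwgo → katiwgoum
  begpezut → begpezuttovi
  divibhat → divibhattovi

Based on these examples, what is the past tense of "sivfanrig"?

fasivfanrig

"sivfanrig" ends in -g. The one such stem in the data (bovosog → fabovosog) adds the prefix fa-, so the same rule applies.
So sivfanrig → fasivfanrig.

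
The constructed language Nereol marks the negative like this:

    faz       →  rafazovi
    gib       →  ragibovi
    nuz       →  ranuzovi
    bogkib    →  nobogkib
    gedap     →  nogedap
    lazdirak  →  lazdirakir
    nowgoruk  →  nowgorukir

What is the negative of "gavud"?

nogavud

"gavud" has 2 vowels. The stems with 2 vowels (bogkib → nobogkib, gedap → nogedap) add the prefix no-.
The other patterns: stems with 1 vowel add ra- … -ovi around the stem; stems with 3 vowels add -ir.
So gavud → nogavud.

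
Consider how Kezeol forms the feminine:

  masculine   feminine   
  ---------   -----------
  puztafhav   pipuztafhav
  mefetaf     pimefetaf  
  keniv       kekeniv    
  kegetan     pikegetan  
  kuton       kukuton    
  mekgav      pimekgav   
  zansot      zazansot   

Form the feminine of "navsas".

"navsas" has last vowel 'a'. The stems whose last vowel is 'a' (kegetan → pikegetan, mekgav → pimekgav, puztafhav → pipuztafhav) add the prefix pi-.
So navsas → pinavsas.

pinavsas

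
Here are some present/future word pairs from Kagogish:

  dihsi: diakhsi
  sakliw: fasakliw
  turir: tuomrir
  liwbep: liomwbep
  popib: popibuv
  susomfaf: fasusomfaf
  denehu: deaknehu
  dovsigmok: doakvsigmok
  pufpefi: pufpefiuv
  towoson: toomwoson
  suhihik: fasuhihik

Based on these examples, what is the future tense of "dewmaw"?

suhihik and dovsigmok both end in -k yet inflect differently (fasuhihik, doakvsigmok), so the final letter is not what conditions the rule; the first letter is.
"dewmaw" begins with d-. The stems beginning with d- (dihsi → diakhsi, denehu → deaknehu, dovsigmok → doakvsigmok) insert -ak- after the first vowel.
So dewmaw → deakwmaw.

deakwmaw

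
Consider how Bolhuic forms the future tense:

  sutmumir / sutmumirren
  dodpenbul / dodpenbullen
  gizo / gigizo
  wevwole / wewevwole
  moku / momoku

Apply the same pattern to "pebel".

pebellen

dodpenbul and moku both have last vowel 'u' yet inflect differently (dodpenbullen, momoku), so the last vowel is not what conditions the rule; whether the stem ends in a vowel or a consonant is.
"pebel" ends in a consonant. The stems ending in a consonant (sutmumir → sutmumirren, dodpenbul → dodpenbullen) double the final consonant and add -en.
So pebel → pebellen.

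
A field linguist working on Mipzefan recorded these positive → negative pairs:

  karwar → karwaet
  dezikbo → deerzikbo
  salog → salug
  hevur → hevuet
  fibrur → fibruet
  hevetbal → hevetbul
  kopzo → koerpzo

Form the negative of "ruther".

rutheet

dezikbo and salog both have last vowel 'o' yet inflect differently (deerzikbo, salug), so the last vowel is not what conditions the rule; the final letter is.
"ruther" ends in -r. The stems ending in -r (fibrur → fibruet, karwar → karwaet, hevur → hevuet) drop the final letter and add -et.
The other patterns: stems ending in -o insert -er- after the first vowel; stems ending in -g or -l change the last vowel to 'u'.
So ruther → rutheet.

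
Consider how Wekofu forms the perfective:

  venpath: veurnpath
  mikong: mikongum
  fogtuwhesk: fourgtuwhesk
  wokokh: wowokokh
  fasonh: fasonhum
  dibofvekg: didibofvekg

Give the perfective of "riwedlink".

fasonh and venpath both end in -h yet inflect differently (fasonhum, veurnpath), so the final letter is not what conditions the rule; the second-to-last letter is.
"riwedlink" has second-to-last letter 'n'. The stems whose second-to-last letter is 'n' (fasonh → fasonhum, mikong → mikongum) add -um.
The other patterns: stems whose second-to-last letter is 's' or 't' insert -ur- after the first vowel; stems whose second-to-last letter is 'k' repeat the first consonant+vowel as a prefix.
So riwedlink → riwedlinkum.

riwedlinkum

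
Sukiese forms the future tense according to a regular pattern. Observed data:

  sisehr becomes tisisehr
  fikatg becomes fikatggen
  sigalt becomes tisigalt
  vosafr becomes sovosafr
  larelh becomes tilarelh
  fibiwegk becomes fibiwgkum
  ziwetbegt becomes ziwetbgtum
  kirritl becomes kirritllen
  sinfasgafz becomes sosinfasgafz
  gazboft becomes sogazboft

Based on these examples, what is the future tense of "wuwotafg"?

sowuwotafg

gazboft and ziwetbegt both end in -t yet inflect differently (sogazboft, ziwetbgtum), so the final letter is not what conditions the rule; the second-to-last letter is.
"wuwotafg" has second-to-last letter 'f'. The stems whose second-to-last letter is 'f' (gazboft → sogazboft, vosafr → sovosafr, sinfasgafz → sosinfasgafz) add the prefix so-.
The other patterns: stems whose second-to-last letter is 'g' delete the last vowel and add -um; stems whose second-to-last letter is 't' double the final consonant and add -en; stems whose second-to-last letter is 'h' or 'l' add the prefix ti-.
So wuwotafg → sowuwotafg.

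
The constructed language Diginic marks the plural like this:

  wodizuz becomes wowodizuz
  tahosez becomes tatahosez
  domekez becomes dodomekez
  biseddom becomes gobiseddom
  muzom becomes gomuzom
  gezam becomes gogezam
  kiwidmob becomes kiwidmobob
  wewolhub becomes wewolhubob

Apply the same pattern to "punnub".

punnubob

"punnub" ends in -b. The stems ending in -b (kiwidmob → kiwidmobob, wewolhub → wewolhubob) add -ob.
So punnub → punnubob.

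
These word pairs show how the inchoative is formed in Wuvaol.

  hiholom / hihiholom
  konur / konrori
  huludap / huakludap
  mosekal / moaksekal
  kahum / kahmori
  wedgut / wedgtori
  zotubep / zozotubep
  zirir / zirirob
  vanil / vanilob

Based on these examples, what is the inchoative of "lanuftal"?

"lanuftal" has last vowel 'a'. The stems whose last vowel is 'a' (mosekal → moaksekal, huludap → huakludap) insert -ak- after the first vowel.
The other patterns: stems whose last vowel is 'e' or 'o' repeat the first consonant+vowel as a prefix; stems whose last vowel is 'i' add -ob; stems whose last vowel is 'u' delete the last vowel and add -ori.
So lanuftal → laaknuftal.

laaknuftal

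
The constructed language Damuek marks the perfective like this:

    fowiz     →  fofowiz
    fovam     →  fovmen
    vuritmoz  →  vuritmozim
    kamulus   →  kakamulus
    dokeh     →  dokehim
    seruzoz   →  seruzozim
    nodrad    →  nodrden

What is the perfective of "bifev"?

bifevim

fowiz and seruzoz both end in -z yet inflect differently (fofowiz, seruzozim), so the final letter is not what conditions the rule; the last vowel is.
"bifev" has last vowel 'e'. The one such stem in the data (dokeh → dokehim) adds -im, so the same rule applies.
So bifev → bifevim.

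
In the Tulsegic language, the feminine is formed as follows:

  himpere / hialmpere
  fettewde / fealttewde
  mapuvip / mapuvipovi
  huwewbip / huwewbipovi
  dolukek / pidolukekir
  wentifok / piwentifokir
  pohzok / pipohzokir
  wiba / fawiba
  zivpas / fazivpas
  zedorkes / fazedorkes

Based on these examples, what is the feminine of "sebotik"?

pisebotikir

"sebotik" ends in -k. The stems ending in -k (dolukek → pidolukekir, wentifok → piwentifokir, pohzok → pipohzokir) add pi- … -ir around the stem.
The other patterns: stems ending in -e insert -al- after the first vowel; stems ending in -p add -ovi; stems ending in -a or -s add the prefix fa-.
So sebotik → pisebotikir.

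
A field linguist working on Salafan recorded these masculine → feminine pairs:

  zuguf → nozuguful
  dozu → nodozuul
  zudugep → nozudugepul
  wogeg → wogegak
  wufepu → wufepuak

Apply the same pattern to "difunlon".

nodifunlonul

wufepu and dozu both end in -u yet inflect differently (wufepuak, nodozuul), so the final letter is not what conditions the rule; the first letter is.
"difunlon" begins with d-. The one such stem in the data (dozu → nodozuul) adds no- … -ul around the stem, so the same rule applies.
The other pattern: stems beginning with w- add -ak.
So difunlon → nodifunlonul.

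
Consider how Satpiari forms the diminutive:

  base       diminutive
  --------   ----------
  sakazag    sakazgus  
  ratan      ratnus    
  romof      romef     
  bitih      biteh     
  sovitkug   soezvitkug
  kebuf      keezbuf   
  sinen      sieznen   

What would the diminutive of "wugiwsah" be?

"wugiwsah" has last vowel 'a'. The stems whose last vowel is 'a' (sakazag → sakazgus, ratan → ratnus) delete the last vowel and add -us.
The other patterns: stems whose last vowel is 'i' or 'o' change the last vowel to 'e'; stems whose last vowel is 'e' or 'u' insert -ez- after the first vowel.
So wugiwsah → wugiwshus.

wugiwshus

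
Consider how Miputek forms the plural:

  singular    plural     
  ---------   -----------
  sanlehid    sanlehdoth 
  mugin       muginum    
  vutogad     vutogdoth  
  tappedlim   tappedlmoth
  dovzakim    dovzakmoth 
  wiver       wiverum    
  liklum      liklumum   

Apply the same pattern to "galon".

"galon" has 2 vowels. The stems with 2 vowels (liklum → liklumum, wiver → wiverum, mugin → muginum) add -um.
So galon → galonum.

galonum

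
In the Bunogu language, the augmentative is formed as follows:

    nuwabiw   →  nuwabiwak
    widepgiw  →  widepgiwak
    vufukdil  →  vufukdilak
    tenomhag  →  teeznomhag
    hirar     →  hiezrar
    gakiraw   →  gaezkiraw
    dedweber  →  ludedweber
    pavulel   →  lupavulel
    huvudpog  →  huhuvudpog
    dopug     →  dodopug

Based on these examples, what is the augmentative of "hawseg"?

nuwabiw and gakiraw both end in -w yet inflect differently (nuwabiwak, gaezkiraw), so the final letter is not what conditions the rule; the last vowel is.
"hawseg" has last vowel 'e'. The stems whose last vowel is 'e' (dedweber → ludedweber, pavulel → lupavulel) add the prefix lu-.
The other patterns: stems whose last vowel is 'i' add -ak; stems whose last vowel is 'a' insert -ez- after the first vowel; stems whose last vowel is 'o' or 'u' repeat the first consonant+vowel as a prefix.
So hawseg → luhawseg.

luhawseg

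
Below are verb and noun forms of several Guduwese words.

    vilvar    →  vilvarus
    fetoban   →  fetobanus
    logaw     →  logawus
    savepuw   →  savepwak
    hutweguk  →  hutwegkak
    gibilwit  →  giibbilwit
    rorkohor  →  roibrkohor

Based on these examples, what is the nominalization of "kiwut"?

logaw and savepuw both end in -w yet inflect differently (logawus, savepwak), so the final letter is not what conditions the rule; the last vowel is.
"kiwut" has last vowel 'u'. The stems whose last vowel is 'u' (savepuw → savepwak, hutweguk → hutwegkak) delete the last vowel and add -ak.
The other patterns: stems whose last vowel is 'a' add -us; stems whose last vowel is 'i' or 'o' insert -ib- after the first vowel.
So kiwut → kiwtak.

kiwtak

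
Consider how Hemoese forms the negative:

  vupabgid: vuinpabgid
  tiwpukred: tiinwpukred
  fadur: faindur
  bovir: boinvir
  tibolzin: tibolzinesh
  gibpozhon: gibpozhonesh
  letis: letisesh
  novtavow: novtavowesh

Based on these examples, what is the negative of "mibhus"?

vupabgid and tibolzin both have last vowel 'i' yet inflect differently (vuinpabgid, tibolzinesh), so the last vowel is not what conditions the rule; the final letter is.
"mibhus" ends in -s. The one such stem in the data (letis → letisesh) adds -esh, so the same rule applies.
So mibhus → mibhusesh.

mibhusesh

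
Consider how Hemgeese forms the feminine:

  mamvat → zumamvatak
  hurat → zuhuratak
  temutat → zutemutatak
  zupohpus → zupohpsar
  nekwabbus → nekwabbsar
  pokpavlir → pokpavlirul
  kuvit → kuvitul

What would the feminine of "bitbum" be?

bitbmar

mamvat and kuvit both end in -t yet inflect differently (zumamvatak, kuvitul), so the final letter is not what conditions the rule; the last vowel is.
"bitbum" has last vowel 'u'. The stems whose last vowel is 'u' (zupohpus → zupohpsar, nekwabbus → nekwabbsar) delete the last vowel and add -ar.
So bitbum → bitbmar.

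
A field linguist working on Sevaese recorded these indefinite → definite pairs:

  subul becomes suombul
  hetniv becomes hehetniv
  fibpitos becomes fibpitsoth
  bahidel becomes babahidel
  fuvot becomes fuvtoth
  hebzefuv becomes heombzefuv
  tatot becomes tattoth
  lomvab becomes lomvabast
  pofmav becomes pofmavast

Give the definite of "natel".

nanatel

pofmav and hebzefuv both end in -v yet inflect differently (pofmavast, heombzefuv), so the final letter is not what conditions the rule; the last vowel is.
"natel" has last vowel 'e'. The one such stem in the data (bahidel → babahidel) repeats the first consonant+vowel as a prefix (as does hetniv), so the same rule applies.
The other patterns: stems whose last vowel is 'a' add -ast; stems whose last vowel is 'u' insert -om- after the first vowel; stems whose last vowel is 'o' delete the last vowel and add -oth.
So natel → nanatel.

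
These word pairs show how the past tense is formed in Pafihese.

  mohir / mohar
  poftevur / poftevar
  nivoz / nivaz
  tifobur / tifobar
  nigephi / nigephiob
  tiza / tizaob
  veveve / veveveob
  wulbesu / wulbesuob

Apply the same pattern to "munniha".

"munniha" ends in a vowel. The stems ending in a vowel (nigephi → nigephiob, tiza → tizaob, veveve → veveveob) add -ob.
The other pattern: stems ending in a consonant change the last vowel to 'a'.
So munniha → munnihaob.

munnihaob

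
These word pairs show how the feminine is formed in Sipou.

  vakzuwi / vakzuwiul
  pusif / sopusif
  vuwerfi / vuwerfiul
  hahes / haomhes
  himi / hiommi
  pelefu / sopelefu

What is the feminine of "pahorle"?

sopahorle

"pahorle" begins with p-. The stems beginning with p- (pelefu → sopelefu, pusif → sopusif) add the prefix so-.
So pahorle → sopahorle.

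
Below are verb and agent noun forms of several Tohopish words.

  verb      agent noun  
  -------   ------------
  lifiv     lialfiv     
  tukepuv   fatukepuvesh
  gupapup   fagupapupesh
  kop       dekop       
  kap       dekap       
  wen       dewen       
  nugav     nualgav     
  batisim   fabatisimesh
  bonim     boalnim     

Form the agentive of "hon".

kap and gupapup both end in -p yet inflect differently (dekap, fagupapupesh), so the final letter is not what conditions the rule; the number of vowels is.
"hon" has 1 vowel. The stems with 1 vowel (wen → dewen, kap → dekap, kop → dekop) add the prefix de-.
The other patterns: stems with 2 vowels insert -al- after the first vowel; stems with 3 vowels add fa- … -esh around the stem.
So hon → dehon.

dehon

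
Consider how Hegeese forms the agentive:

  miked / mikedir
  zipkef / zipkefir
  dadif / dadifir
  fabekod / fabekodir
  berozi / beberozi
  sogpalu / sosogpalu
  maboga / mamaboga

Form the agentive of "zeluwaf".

"zeluwaf" ends in a consonant. The stems ending in a consonant (miked → mikedir, zipkef → zipkefir, dadif → dadifir) add -ir.
The other pattern: stems ending in a vowel repeat the first consonant+vowel as a prefix.
So zeluwaf → zeluwafir.

zeluwafir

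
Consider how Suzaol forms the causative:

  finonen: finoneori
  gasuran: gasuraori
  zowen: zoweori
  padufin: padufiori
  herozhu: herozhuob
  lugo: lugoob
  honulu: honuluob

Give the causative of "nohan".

finonen and herozhu both have 3 vowels yet inflect differently (finoneori, herozhuob), so the number of vowels is not what conditions the rule; the final letter is.
"nohan" ends in -n. The stems ending in -n (finonen → finoneori, gasuran → gasuraori, zowen → zoweori) drop the final letter and add -ori.
So nohan → nohaori.

nohaori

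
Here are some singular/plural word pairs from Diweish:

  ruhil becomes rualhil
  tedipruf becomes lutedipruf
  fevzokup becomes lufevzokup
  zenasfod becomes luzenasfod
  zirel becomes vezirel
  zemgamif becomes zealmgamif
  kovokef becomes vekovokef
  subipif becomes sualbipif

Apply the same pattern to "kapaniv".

kovokef and subipif both end in -f yet inflect differently (vekovokef, sualbipif), so the final letter is not what conditions the rule; the last vowel is.
"kapaniv" has last vowel 'i'. The stems whose last vowel is 'i' (subipif → sualbipif, ruhil → rualhil, zemgamif → zealmgamif) insert -al- after the first vowel.
The other patterns: stems whose last vowel is 'e' add the prefix ve-; stems whose last vowel is 'o' or 'u' add the prefix lu-.
So kapaniv → kaalpaniv.

kaalpaniv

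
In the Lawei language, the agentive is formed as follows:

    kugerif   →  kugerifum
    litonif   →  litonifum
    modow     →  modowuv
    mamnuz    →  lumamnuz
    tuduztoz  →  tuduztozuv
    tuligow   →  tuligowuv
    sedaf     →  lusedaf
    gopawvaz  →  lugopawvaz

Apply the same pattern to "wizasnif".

tuduztoz and mamnuz both end in -z yet inflect differently (tuduztozuv, lumamnuz), so the final letter is not what conditions the rule; the last vowel is.
"wizasnif" has last vowel 'i'. The stems whose last vowel is 'i' (kugerif → kugerifum, litonif → litonifum) add -um.
The other patterns: stems whose last vowel is 'o' add -uv; stems whose last vowel is 'a' or 'u' add the prefix lu-.
So wizasnif → wizasnifum.

wizasnifum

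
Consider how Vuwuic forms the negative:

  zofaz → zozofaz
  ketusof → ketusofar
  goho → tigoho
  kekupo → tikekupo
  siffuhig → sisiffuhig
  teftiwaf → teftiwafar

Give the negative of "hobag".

ketusof and goho both have last vowel 'o' yet inflect differently (ketusofar, tigoho), so the last vowel is not what conditions the rule; the final letter is.
"hobag" ends in -g. The one such stem in the data (siffuhig → sisiffuhig) repeats the first consonant+vowel as a prefix (as does zofaz), so the same rule applies.
The other patterns: stems ending in -f add -ar; stems ending in -o add the prefix ti-.
So hobag → hohobag.

hohobag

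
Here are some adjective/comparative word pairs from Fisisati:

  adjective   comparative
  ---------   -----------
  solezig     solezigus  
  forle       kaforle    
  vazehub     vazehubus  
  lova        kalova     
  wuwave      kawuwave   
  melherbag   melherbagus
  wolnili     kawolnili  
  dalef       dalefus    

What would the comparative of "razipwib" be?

razipwibus

lova and melherbag both have last vowel 'a' yet inflect differently (kalova, melherbagus), so the last vowel is not what conditions the rule; whether the stem ends in a vowel or a consonant is.
"razipwib" ends in a consonant. The stems ending in a consonant (melherbag → melherbagus, solezig → solezigus, dalef → dalefus) add -us.
The other pattern: stems ending in a vowel add the prefix ka-.
So razipwib → razipwibus.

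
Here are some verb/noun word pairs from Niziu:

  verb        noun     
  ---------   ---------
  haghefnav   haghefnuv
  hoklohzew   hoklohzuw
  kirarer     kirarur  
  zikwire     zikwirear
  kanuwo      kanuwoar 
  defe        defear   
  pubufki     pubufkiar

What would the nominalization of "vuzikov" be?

hoklohzew and zikwire both have last vowel 'e' yet inflect differently (hoklohzuw, zikwirear), so the last vowel is not what conditions the rule; whether the stem ends in a vowel or a consonant is.
"vuzikov" ends in a consonant. The stems ending in a consonant (haghefnav → haghefnuv, hoklohzew → hoklohzuw, kirarer → kirarur) change the last vowel to 'u'.
The other pattern: stems ending in a vowel add -ar.
So vuzikov → vuzikuv.

vuzikuv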